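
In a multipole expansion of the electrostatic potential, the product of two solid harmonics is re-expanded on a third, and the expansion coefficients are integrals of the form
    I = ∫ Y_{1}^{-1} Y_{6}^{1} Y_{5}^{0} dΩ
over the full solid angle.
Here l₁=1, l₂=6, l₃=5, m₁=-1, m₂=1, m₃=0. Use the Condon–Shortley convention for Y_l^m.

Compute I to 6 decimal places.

-0.187239

m-sum 0 ✓  L=12 even ✓  5≤5≤7 ✓
Π(2lᵢ+1) = 3×13×11 = 429
triangle coeff Δ(1,6,5) = 1/858
Σ_t [1,1]: t=1:−1/14400 = -1/14400
(3j)²=6/143 [(1 6 5; 0 0 0)], sign=+1
Σ_t [2,2]: t=2:+1/28800 = 1/28800
(3j)²=7/286 [(1 6 5; -1 1 0)], sign=-1
⇒ 4πI² = 63/143
I = (-1)√(63/143/(4π)) = -0.18723944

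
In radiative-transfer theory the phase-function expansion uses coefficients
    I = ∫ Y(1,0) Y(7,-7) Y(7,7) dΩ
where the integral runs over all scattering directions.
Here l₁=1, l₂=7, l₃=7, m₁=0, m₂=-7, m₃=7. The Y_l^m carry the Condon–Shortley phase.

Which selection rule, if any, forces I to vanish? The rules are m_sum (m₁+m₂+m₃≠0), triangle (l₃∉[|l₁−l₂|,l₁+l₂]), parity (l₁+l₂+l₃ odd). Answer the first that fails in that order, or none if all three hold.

parity

m₁+m₂+m₃ = 0 − 7 + 7 = 0  ✓
triangle: |1−7|=6 ≤ l₃=7 ≤ 1+7=8  ✓
parity: l₁+l₂+l₃ = 15 is odd  ✗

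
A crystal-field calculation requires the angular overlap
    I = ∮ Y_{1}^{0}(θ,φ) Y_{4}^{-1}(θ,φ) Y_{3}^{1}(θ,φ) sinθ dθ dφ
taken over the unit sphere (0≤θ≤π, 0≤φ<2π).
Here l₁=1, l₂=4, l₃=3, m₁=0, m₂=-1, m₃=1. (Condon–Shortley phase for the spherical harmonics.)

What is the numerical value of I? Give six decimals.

m-sum 0 ✓  L=8 even ✓  3≤3≤5 ✓
Π(2lᵢ+1) = 3×9×7 = 189
triangle coeff Δ(1,4,3) = 1/252
Σ_t [1,1]: t=1:−1/36 = -1/36
(3j)²=4/63 [(1 4 3; 0 0 0)], sign=+1
Σ_t [1,1]: t=1:−1/48 = -1/48
(3j)²=5/84 [(1 4 3; 0 -1 1)], sign=-1
⇒ 4πI² = 5/7
I = (-1)√(5/7/(4π)) = -0.23841361

-0.238414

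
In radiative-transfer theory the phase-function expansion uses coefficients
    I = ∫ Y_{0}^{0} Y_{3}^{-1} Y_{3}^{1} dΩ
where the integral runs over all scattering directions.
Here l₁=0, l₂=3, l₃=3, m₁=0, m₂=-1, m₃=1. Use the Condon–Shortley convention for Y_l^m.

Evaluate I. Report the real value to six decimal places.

-0.282095

m-sum 0 ✓  L=6 even ✓  3≤3≤3 ✓
Π(2lᵢ+1) = 1×7×7 = 49
triangle coeff Δ(0,3,3) = 1/7
Σ_t [0,0]: t=0:+1/36 = 1/36
(3j)²=1/7 [(0 3 3; 0 0 0)], sign=-1
Σ_t [0,0]: t=0:+1/48 = 1/48
(3j)²=1/7 [(0 3 3; 0 -1 1)], sign=+1
⇒ 4πI² = 1/1
I = (-1)√(1/1/(4π)) = -0.28209479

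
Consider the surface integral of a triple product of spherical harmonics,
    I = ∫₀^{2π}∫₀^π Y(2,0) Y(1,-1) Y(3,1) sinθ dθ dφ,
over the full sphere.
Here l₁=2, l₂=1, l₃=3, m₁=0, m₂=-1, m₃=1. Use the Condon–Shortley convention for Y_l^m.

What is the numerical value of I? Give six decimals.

Checks pass: Σm=0; 6 even; l₃=3∈[1,3].
(2·2+1)(2·1+1)(2·3+1) = 105
Δ: 0! 4! 2! / 7! → 1/105
sum: t=0:+1/4 = 1/4
3j²(2 1 3; 0 0 0) = Δ·Π!·Σ² = 3/35  (sign -1)
sum: t=0:+1/8 = 1/8
3j²(2 1 3; 0 -1 1) = Δ·Π!·Σ² = 2/35  (sign +1)
combine: 4πI² = 105·3/35·2/35 = 18/35
take √, sign -1: I = -0.20230066

-0.202301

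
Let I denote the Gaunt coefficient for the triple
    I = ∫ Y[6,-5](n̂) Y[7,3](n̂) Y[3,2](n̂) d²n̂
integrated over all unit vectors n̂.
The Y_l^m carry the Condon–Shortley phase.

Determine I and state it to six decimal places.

Checks pass: Σm=0; 16 even; l₃=3∈[1,13].
(2·6+1)(2·7+1)(2·3+1) = 1365
Δ: 10! 2! 4! / 17! → 1/2042040
sum: t=4:+1/207360 t=5:−1/57600 t=6:+1/207360 = -1/129600
3j²(6 7 3; 0 0 0) = Δ·Π!·Σ² = 168/12155  (sign +1)
sum: t=9:−1/4354560 t=10:+1/87091200 = -19/87091200
3j²(6 7 3; -5 3 2) = Δ·Π!·Σ² = 361/37128  (sign +1)
combine: 4πI² = 1365·168/12155·361/37128 = 7581/41327
take √, sign +1: I = 0.12082071

0.120821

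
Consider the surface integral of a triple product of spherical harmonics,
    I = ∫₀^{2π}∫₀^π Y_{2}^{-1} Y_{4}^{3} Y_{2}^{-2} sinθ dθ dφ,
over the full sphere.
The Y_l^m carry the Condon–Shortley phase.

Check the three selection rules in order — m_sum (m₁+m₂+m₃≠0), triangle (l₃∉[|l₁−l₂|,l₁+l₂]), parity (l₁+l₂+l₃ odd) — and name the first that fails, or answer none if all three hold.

azimuthal sum: -1 + 3 − 2 = 0  ✓
2 ≤ 2 ≤ 6 (triangle on l)  ✓
L = 2 + 4 + 2 = 8 (even)  ✓

none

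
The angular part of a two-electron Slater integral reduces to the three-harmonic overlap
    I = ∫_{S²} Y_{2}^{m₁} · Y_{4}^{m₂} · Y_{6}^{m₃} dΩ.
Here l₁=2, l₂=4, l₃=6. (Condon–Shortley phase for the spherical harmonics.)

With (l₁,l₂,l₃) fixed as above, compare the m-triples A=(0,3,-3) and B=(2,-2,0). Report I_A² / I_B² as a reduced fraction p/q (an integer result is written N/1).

36/5

Same 2,4,6: normalisation and zero-m 3j drop out of the ratio.
A: Δ: 0! 4! 8! / 13! → 1/6435; sum: t=0:+1/20160 = 1/20160; 3j²(2 4 6; 0 3 -3) = Δ·Π!·Σ² = 12/715  (sign -1)
B: Δ: 0! 4! 8! / 13! → 1/6435; sum: t=0:+1/34560 = 1/34560; 3j²(2 4 6; 2 -2 0) = Δ·Π!·Σ² = 1/429  (sign +1)
I_A²/I_B² = (12/715)/(1/429) = 36/5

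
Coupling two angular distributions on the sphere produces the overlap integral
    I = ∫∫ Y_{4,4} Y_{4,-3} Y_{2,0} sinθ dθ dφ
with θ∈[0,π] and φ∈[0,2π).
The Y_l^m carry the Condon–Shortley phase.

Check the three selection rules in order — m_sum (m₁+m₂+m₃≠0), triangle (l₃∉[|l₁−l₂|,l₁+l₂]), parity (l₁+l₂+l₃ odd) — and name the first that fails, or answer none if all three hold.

m₁+m₂+m₃ = 4 − 3 + 0 = 1  ✗
triangle: |4−4|=0 ≤ l₃=2 ≤ 4+4=8
parity: l₁+l₂+l₃ = 10 is even

m_sum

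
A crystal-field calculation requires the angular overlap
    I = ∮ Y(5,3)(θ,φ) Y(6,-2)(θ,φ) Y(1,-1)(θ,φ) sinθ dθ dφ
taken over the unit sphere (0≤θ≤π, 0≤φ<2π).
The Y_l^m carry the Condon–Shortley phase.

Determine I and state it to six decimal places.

m-sum 0 ✓  L=12 even ✓  1≤1≤11 ✓
Π(2lᵢ+1) = 11×13×3 = 429
triangle coeff Δ(5,6,1) = 1/858
Σ_t [5,5]: t=5:−1/14400 = -1/14400
(3j)²=6/143 [(5 6 1; 0 0 0)], sign=+1
Σ_t [2,2]: t=2:+1/161280 = 1/161280
(3j)²=1/143 [(5 6 1; 3 -2 -1)], sign=+1
⇒ 4πI² = 18/143
I = (+1)√(18/143/(4π)) = 0.10008369

0.100084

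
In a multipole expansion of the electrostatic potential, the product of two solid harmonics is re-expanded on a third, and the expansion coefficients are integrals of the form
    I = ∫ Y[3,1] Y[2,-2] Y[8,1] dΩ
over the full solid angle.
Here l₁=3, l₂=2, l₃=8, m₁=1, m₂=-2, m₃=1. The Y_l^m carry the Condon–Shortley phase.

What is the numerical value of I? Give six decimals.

|3−2|≤8≤3+2 violated ⇒ I = 0

0.000000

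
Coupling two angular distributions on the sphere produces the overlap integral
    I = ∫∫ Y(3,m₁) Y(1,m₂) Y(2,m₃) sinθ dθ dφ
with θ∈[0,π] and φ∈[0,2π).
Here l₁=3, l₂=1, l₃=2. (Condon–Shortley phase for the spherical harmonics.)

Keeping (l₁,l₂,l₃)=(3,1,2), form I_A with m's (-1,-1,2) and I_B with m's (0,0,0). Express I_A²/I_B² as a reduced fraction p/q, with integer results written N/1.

Shared (l₁,l₂,l₃)=(3,1,2): N and (l;000)² cancel in I_A²/I_B².
A: Δ = 2!·4!·0!/7! = 1/105; Racah Σ t=0..0: t=0:+1/48 = 1/48; ⇒ 3j(3 1 2; -1 -1 2)² = 1/105, sgn +1
B: Δ = 2!·4!·0!/7! = 1/105; Racah Σ t=1..1: t=1:−1/4 = -1/4; ⇒ 3j(3 1 2; 0 0 0)² = 3/35, sgn -1
I_A²/I_B² = (1/105)/(3/35) = 1/9

1/9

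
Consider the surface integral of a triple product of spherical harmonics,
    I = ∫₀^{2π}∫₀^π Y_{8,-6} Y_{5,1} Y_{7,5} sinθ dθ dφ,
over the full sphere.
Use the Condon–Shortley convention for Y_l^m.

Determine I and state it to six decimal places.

Rules hold: Σm=0, L=20 even, 3≤7≤13.
N = 17·11·15 = 2805
Δ = 6!·10!·4!/21! = 1/814773960
Racah Σ t=1..5: t=1:−1/87091200 t=2:+1/4976640 t=3:−1/2073600 t=4:+1/4976640 t=5:−1/87091200 = -1/9676800
⇒ 3j(8 5 7; 0 0 0)² = 360/46189, sgn +1
Racah Σ t=4..6: t=4:+1/696729600 t=5:−1/261273600 t=6:+1/1393459200 = -1/597196800
⇒ 3j(8 5 7; -6 1 5)² = 77/7752, sgn -1
4πI² = N·(3j₀)²·(3jₘ)² = 17325/79781
I = -1·√(0.217157/4π) = -0.13145647

-0.131456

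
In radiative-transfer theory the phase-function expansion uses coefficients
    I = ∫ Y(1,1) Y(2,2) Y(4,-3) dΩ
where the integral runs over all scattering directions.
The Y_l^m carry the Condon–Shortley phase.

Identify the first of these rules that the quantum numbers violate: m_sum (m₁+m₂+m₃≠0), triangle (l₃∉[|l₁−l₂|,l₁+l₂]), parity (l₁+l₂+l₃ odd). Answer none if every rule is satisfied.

triangle

azimuthal sum: 1 + 2 − 3 = 0  ✓
1 ≤ 4 ≤ 3 (triangle on l)  ✗
L = 1 + 2 + 4 = 7 (odd)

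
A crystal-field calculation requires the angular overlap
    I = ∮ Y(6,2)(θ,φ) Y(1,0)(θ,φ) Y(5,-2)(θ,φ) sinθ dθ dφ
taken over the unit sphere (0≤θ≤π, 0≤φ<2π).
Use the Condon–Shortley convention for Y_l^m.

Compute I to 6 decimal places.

0.231133

Checks pass: Σm=0; 12 even; l₃=5∈[5,7].
(2·6+1)(2·1+1)(2·5+1) = 429
Δ: 2! 10! 0! / 13! → 1/858
sum: t=1:−1/14400 = -1/14400
3j²(6 1 5; 0 0 0) = Δ·Π!·Σ² = 6/143  (sign +1)
sum: t=1:−1/30240 = -1/30240
3j²(6 1 5; 2 0 -2) = Δ·Π!·Σ² = 16/429  (sign +1)
combine: 4πI² = 429·6/143·16/429 = 96/143
take √, sign +1: I = 0.23113338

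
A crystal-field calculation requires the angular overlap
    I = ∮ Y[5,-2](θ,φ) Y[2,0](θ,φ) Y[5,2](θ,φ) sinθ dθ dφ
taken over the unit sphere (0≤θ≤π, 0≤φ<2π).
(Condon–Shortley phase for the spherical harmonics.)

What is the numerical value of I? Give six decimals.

0.097044

m-sum 0 ✓  L=12 even ✓  3≤5≤7 ✓
Π(2lᵢ+1) = 11×5×11 = 605
triangle coeff Δ(5,2,5) = 1/38610
Σ_t [0,2]: t=0:+1/2880 t=1:−1/576 t=2:+1/2880 = -1/960
(3j)²=10/429 [(5 2 5; 0 0 0)], sign=+1
Σ_t [0,2]: t=0:+1/20160 t=1:−1/1440 t=2:+1/2880 = -1/3360
(3j)²=6/715 [(5 2 5; -2 0 2)], sign=+1
⇒ 4πI² = 20/169
I = (+1)√(20/169/(4π)) = 0.09704356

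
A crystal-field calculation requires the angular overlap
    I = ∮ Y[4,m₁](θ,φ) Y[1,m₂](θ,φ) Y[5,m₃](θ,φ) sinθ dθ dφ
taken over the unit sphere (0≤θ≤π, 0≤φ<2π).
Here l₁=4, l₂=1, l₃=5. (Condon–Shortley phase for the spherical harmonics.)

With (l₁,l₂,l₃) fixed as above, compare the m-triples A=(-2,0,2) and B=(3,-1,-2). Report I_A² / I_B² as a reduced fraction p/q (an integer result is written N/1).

7/1

Shared (l₁,l₂,l₃)=(4,1,5): N and (l;000)² cancel in I_A²/I_B².
A: Δ = 0!·8!·2!/11! = 1/495; Racah Σ t=0..0: t=0:+1/1440 = 1/1440; ⇒ 3j(4 1 5; -2 0 2)² = 7/165, sgn -1
B: Δ = 0!·8!·2!/11! = 1/495; Racah Σ t=0..0: t=0:+1/10080 = 1/10080; ⇒ 3j(4 1 5; 3 -1 -2)² = 1/165, sgn -1
I_A²/I_B² = (7/165)/(1/165) = 7/1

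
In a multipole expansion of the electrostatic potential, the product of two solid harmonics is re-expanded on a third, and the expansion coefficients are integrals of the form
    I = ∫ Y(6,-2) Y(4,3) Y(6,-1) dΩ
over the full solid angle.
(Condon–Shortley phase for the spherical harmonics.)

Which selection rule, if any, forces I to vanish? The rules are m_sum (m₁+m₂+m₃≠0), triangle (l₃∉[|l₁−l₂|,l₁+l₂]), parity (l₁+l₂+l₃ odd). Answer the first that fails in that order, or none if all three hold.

m₁+m₂+m₃ = -2 + 3 − 1 = 0  ✓
triangle: |6−4|=2 ≤ l₃=6 ≤ 6+4=10  ✓
parity: l₁+l₂+l₃ = 16 is even  ✓

none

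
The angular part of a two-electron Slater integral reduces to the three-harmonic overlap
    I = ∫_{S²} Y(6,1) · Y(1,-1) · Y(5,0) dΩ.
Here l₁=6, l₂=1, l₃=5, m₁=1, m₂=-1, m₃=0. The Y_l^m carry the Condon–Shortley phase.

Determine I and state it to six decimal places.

-0.187239

m-sum 0 ✓  L=12 even ✓  5≤5≤7 ✓
Π(2lᵢ+1) = 13×3×11 = 429
triangle coeff Δ(6,1,5) = 1/858
Σ_t [1,1]: t=1:−1/14400 = -1/14400
(3j)²=6/143 [(6 1 5; 0 0 0)], sign=+1
Σ_t [0,0]: t=0:+1/28800 = 1/28800
(3j)²=7/286 [(6 1 5; 1 -1 0)], sign=-1
⇒ 4πI² = 63/143
I = (-1)√(63/143/(4π)) = -0.18723944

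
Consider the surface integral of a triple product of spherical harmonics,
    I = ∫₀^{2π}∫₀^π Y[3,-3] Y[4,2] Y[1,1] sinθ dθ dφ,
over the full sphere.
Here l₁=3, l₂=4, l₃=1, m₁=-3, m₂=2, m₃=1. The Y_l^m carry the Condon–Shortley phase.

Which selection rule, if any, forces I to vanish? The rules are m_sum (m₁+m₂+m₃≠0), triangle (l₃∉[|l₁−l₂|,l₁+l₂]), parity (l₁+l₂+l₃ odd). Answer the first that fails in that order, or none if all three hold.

none

Σmᵢ = 0  ✓
l₃∈[|l₁−l₂|,l₁+l₂]=[1,7], have l₃=1  ✓
Σlᵢ = 8 ⇒ even  ✓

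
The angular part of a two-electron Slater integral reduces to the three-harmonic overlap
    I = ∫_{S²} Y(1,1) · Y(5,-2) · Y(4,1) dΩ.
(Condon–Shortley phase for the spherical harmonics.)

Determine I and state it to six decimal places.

0.225034

m-sum 0 ✓  L=10 even ✓  4≤4≤6 ✓
Π(2lᵢ+1) = 3×11×9 = 297
triangle coeff Δ(1,5,4) = 1/495
Σ_t [1,1]: t=1:−1/576 = -1/576
(3j)²=5/99 [(1 5 4; 0 0 0)], sign=-1
Σ_t [0,0]: t=0:+1/1440 = 1/1440
(3j)²=7/165 [(1 5 4; 1 -2 1)], sign=-1
⇒ 4πI² = 7/11
I = (+1)√(7/11/(4π)) = 0.22503380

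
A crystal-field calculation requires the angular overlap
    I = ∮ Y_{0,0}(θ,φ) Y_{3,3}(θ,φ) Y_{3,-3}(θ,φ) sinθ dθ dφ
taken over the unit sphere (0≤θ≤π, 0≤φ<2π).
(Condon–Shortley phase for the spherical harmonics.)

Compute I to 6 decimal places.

Checks pass: Σm=0; 6 even; l₃=3∈[3,3].
(2·0+1)(2·3+1)(2·3+1) = 49
Δ: 0! 0! 6! / 7! → 1/7
sum: t=0:+1/36 = 1/36
3j²(0 3 3; 0 0 0) = Δ·Π!·Σ² = 1/7  (sign -1)
sum: t=0:+1/720 = 1/720
3j²(0 3 3; 0 3 -3) = Δ·Π!·Σ² = 1/7  (sign +1)
combine: 4πI² = 49·1/7·1/7 = 1/1
take √, sign -1: I = -0.28209479

-0.282095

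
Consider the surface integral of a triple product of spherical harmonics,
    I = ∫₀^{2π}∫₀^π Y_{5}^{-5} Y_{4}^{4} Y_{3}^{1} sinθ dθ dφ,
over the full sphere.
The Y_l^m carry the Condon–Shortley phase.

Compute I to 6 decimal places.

0.189625

Rules hold: Σm=0, L=12 even, 1≤3≤9.
N = 11·9·7 = 693
Δ = 6!·4!·2!/13! = 1/180180
Racah Σ t=2..4: t=2:+1/576 t=3:−1/144 t=4:+1/576 = -1/288
⇒ 3j(5 4 3; 0 0 0)² = 20/1001, sgn +1
Racah Σ t=6..6: t=6:+1/34560 = 1/34560
⇒ 3j(5 4 3; -5 4 1)² = 14/429, sgn +1
4πI² = N·(3j₀)²·(3jₘ)² = 840/1859
I = +1·√(0.451856/4π) = 0.18962475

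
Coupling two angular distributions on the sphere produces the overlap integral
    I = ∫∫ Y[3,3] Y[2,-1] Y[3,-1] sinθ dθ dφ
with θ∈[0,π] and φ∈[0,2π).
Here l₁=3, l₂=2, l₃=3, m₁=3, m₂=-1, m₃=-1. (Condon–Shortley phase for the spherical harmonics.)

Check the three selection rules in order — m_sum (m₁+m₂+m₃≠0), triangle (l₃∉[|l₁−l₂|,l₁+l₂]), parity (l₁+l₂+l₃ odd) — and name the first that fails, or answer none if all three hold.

m₁+m₂+m₃ = 3 − 1 − 1 = 1  ✗
triangle: |3−2|=1 ≤ l₃=3 ≤ 3+2=5
parity: l₁+l₂+l₃ = 8 is even

m_sum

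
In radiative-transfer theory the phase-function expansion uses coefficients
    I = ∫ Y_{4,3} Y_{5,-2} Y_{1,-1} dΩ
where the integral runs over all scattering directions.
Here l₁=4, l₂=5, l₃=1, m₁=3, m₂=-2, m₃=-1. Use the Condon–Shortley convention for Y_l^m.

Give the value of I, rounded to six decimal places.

0.085055

Rules hold: Σm=0, L=10 even, 1≤1≤9.
N = 9·11·3 = 297
Δ = 8!·0!·2!/11! = 1/495
Racah Σ t=4..4: t=4:+1/576 = 1/576
⇒ 3j(4 5 1; 0 0 0)² = 5/99, sgn -1
Racah Σ t=1..1: t=1:−1/10080 = -1/10080
⇒ 3j(4 5 1; 3 -2 -1)² = 1/165, sgn -1
4πI² = N·(3j₀)²·(3jₘ)² = 1/11
I = +1·√(0.0909091/4π) = 0.08505478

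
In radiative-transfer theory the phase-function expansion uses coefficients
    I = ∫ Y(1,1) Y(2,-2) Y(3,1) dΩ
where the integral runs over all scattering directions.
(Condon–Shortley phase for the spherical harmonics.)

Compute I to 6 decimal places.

-0.082589

m-sum 0 ✓  L=6 even ✓  1≤3≤3 ✓
Π(2lᵢ+1) = 3×5×7 = 105
triangle coeff Δ(1,2,3) = 1/105
Σ_t [0,0]: t=0:+1/4 = 1/4
(3j)²=3/35 [(1 2 3; 0 0 0)], sign=-1
Σ_t [0,0]: t=0:+1/48 = 1/48
(3j)²=1/105 [(1 2 3; 1 -2 1)], sign=+1
⇒ 4πI² = 3/35
I = (-1)√(3/35/(4π)) = -0.08258890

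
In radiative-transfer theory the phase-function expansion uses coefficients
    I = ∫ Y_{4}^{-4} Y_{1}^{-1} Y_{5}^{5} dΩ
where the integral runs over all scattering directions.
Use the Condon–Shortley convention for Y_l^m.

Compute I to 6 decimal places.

Rules hold: Σm=0, L=10 even, 3≤5≤5.
N = 9·3·11 = 297
Δ = 0!·8!·2!/11! = 1/495
Racah Σ t=0..0: t=0:+1/576 = 1/576
⇒ 3j(4 1 5; 0 0 0)² = 5/99, sgn -1
Racah Σ t=0..0: t=0:+1/80640 = 1/80640
⇒ 3j(4 1 5; -4 -1 5)² = 1/11, sgn +1
4πI² = N·(3j₀)²·(3jₘ)² = 15/11
I = -1·√(1.36364/4π) = -0.32941575

-0.329416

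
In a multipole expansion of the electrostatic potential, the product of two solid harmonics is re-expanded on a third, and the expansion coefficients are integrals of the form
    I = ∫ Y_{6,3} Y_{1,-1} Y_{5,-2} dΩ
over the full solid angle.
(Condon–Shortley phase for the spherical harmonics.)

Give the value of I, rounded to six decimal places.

-0.245154

m-sum 0 ✓  L=12 even ✓  5≤5≤7 ✓
Π(2lᵢ+1) = 13×3×11 = 429
triangle coeff Δ(6,1,5) = 1/858
Σ_t [1,1]: t=1:−1/14400 = -1/14400
(3j)²=6/143 [(6 1 5; 0 0 0)], sign=+1
Σ_t [0,0]: t=0:+1/60480 = 1/60480
(3j)²=6/143 [(6 1 5; 3 -1 -2)], sign=-1
⇒ 4πI² = 108/143
I = (-1)√(108/143/(4π)) = -0.24515397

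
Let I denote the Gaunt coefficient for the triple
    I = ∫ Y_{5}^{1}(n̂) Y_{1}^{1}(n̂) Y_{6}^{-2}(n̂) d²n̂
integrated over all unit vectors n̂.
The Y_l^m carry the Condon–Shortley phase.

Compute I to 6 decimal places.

m-sum 0 ✓  L=12 even ✓  4≤6≤6 ✓
Π(2lᵢ+1) = 11×3×13 = 429
triangle coeff Δ(5,1,6) = 1/858
Σ_t [0,0]: t=0:+1/14400 = 1/14400
(3j)²=6/143 [(5 1 6; 0 0 0)], sign=+1
Σ_t [0,0]: t=0:+1/34560 = 1/34560
(3j)²=14/429 [(5 1 6; 1 1 -2)], sign=+1
⇒ 4πI² = 84/143
I = (+1)√(84/143/(4π)) = 0.21620548

0.216205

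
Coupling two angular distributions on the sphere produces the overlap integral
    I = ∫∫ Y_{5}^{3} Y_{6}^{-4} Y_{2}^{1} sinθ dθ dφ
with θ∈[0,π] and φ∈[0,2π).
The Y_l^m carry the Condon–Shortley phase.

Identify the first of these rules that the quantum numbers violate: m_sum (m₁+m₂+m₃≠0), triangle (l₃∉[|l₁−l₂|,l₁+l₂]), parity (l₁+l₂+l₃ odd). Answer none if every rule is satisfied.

parity

azimuthal sum: 3 − 4 + 1 = 0  ✓
1 ≤ 2 ≤ 11 (triangle on l)  ✓
L = 5 + 6 + 2 = 13 (odd)  ✗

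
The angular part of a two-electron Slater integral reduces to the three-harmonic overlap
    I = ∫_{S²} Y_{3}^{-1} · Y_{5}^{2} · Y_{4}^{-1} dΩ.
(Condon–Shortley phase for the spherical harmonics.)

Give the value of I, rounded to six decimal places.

0.148044

Rules hold: Σm=0, L=12 even, 2≤4≤8.
N = 7·11·9 = 693
Δ = 4!·2!·6!/13! = 1/180180
Racah Σ t=1..3: t=1:−1/576 t=2:+1/144 t=3:−1/576 = 1/288
⇒ 3j(3 5 4; 0 0 0)² = 20/1001, sgn +1
Racah Σ t=2..4: t=2:+1/960 t=3:−1/288 t=4:+1/1728 = -1/540
⇒ 3j(3 5 4; -1 2 -1)² = 128/6435, sgn +1
4πI² = N·(3j₀)²·(3jₘ)² = 512/1859
I = +1·√(0.275417/4π) = 0.14804384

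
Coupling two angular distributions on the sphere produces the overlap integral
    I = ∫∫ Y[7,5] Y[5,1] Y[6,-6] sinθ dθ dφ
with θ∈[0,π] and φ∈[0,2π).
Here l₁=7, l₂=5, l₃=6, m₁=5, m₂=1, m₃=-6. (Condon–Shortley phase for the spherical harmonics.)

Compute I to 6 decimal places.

Checks pass: Σm=0; 18 even; l₃=6∈[2,12].
(2·7+1)(2·5+1)(2·6+1) = 2145
Δ: 6! 8! 4! / 19! → 1/174594420
sum: t=1:−1/4147200 t=2:+1/207360 t=3:−1/82944 t=4:+1/207360 t=5:−1/4147200 = -1/345600
3j²(7 5 6; 0 0 0) = Δ·Π!·Σ² = 420/46189  (sign -1)
sum: t=2:+1/46448640 = 1/46448640
3j²(7 5 6; 5 1 -6) = Δ·Π!·Σ² = 2475/117572  (sign +1)
combine: 4πI² = 2145·420/46189·2475/117572 = 556875/1356277
take √, sign -1: I = -0.18075892

-0.180759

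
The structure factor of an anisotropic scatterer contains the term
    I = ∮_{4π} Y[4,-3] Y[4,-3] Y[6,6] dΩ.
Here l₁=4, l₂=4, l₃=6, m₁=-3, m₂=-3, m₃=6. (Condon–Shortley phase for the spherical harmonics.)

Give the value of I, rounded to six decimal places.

0.216205

Rules hold: Σm=0, L=14 even, 0≤6≤8.
N = 9·9·13 = 1053
Δ = 2!·6!·6!/15! = 1/1261260
Racah Σ t=0..2: t=0:+1/4608 t=1:−1/1296 t=2:+1/4608 = -7/20736
⇒ 3j(4 4 6; 0 0 0)² = 20/1287, sgn -1
Racah Σ t=1..1: t=1:−1/518400 = -1/518400
⇒ 3j(4 4 6; -3 -3 6)² = 7/195, sgn -1
4πI² = N·(3j₀)²·(3jₘ)² = 84/143
I = +1·√(0.587413/4π) = 0.21620548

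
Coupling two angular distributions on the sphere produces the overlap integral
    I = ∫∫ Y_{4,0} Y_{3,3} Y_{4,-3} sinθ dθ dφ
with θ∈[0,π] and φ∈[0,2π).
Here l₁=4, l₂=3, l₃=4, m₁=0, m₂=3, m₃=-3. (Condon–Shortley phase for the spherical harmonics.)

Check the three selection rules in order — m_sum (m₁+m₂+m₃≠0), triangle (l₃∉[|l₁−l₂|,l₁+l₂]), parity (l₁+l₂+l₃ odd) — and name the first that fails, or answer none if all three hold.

parity

m₁+m₂+m₃ = 0 + 3 − 3 = 0  ✓
triangle: |4−3|=1 ≤ l₃=4 ≤ 4+3=7  ✓
parity: l₁+l₂+l₃ = 11 is odd  ✗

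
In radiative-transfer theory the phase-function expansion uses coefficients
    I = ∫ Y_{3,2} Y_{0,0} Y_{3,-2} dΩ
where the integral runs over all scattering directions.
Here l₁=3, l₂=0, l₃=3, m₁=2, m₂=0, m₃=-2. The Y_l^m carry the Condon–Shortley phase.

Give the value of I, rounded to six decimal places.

0.282095

Rules hold: Σm=0, L=6 even, 3≤3≤3.
N = 7·1·7 = 49
Δ = 0!·6!·0!/7! = 1/7
Racah Σ t=0..0: t=0:+1/36 = 1/36
⇒ 3j(3 0 3; 0 0 0)² = 1/7, sgn -1
Racah Σ t=0..0: t=0:+1/120 = 1/120
⇒ 3j(3 0 3; 2 0 -2)² = 1/7, sgn -1
4πI² = N·(3j₀)²·(3jₘ)² = 1/1
I = +1·√(1/4π) = 0.28209479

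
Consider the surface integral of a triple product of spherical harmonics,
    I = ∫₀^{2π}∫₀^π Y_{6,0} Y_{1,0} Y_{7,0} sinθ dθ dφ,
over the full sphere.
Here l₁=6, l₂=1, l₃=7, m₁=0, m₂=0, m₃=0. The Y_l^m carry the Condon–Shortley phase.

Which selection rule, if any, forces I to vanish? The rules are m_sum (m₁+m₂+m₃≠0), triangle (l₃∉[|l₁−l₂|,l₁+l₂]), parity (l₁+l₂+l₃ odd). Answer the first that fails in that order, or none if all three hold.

azimuthal sum: 0 + 0 + 0 = 0  ✓
5 ≤ 7 ≤ 7 (triangle on l)  ✓
L = 6 + 1 + 7 = 14 (even)  ✓

none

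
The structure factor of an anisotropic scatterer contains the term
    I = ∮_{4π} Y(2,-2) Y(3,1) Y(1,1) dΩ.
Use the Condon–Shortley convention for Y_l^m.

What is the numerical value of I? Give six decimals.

Checks pass: Σm=0; 6 even; l₃=1∈[1,5].
(2·2+1)(2·3+1)(2·1+1) = 105
Δ: 4! 0! 2! / 7! → 1/105
sum: t=2:+1/4 = 1/4
3j²(2 3 1; 0 0 0) = Δ·Π!·Σ² = 3/35  (sign -1)
sum: t=4:+1/48 = 1/48
3j²(2 3 1; -2 1 1) = Δ·Π!·Σ² = 1/105  (sign +1)
combine: 4πI² = 105·3/35·1/105 = 3/35
take √, sign -1: I = -0.08258890

-0.082589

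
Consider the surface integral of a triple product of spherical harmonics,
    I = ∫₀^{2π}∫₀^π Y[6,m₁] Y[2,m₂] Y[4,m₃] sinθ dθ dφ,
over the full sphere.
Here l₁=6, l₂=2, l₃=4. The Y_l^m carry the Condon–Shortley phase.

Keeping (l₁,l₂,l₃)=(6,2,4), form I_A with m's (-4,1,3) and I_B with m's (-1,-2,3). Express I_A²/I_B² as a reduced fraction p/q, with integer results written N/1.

Shared (l₁,l₂,l₃)=(6,2,4): N and (l;000)² cancel in I_A²/I_B².
A: Δ = 4!·8!·0!/13! = 1/6435; Racah Σ t=3..3: t=3:−1/30240 = -1/30240; ⇒ 3j(6 2 4; -4 1 3)² = 16/429, sgn +1
B: Δ = 4!·8!·0!/13! = 1/6435; Racah Σ t=0..0: t=0:+1/120960 = 1/120960; ⇒ 3j(6 2 4; -1 -2 3)² = 1/1287, sgn -1
I_A²/I_B² = (16/429)/(1/1287) = 48/1

48/1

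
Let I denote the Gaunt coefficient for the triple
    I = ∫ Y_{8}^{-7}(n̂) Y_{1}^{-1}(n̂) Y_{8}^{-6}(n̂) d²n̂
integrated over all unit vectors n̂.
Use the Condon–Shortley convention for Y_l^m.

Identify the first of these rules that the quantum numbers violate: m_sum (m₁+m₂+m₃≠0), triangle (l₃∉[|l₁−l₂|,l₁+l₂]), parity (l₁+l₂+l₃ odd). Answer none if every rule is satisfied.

Σmᵢ = -14  ✗
l₃∈[|l₁−l₂|,l₁+l₂]=[7,9], have l₃=8
Σlᵢ = 17 ⇒ odd

m_sum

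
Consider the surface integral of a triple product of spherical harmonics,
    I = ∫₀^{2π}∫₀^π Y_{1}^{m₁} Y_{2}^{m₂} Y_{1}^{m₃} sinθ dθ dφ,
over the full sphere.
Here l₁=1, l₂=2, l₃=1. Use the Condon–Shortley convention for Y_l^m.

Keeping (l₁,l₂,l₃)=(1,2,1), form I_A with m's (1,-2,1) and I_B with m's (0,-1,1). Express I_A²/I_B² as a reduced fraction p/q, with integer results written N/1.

Same 1,2,1: normalisation and zero-m 3j drop out of the ratio.
A: Δ: 2! 0! 2! / 5! → 1/30; sum: t=0:+1/4 = 1/4; 3j²(1 2 1; 1 -2 1) = Δ·Π!·Σ² = 1/5  (sign +1)
B: Δ: 2! 0! 2! / 5! → 1/30; sum: t=1:−1/2 = -1/2; 3j²(1 2 1; 0 -1 1) = Δ·Π!·Σ² = 1/10  (sign -1)
I_A²/I_B² = (1/5)/(1/10) = 2/1

2/1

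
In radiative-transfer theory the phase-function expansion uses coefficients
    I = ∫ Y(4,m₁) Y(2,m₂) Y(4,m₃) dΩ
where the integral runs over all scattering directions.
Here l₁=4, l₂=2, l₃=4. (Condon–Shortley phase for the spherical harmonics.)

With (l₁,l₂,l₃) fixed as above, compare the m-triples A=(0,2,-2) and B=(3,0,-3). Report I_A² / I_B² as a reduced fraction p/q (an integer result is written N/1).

540/49

l's match ⇒ only the (l;m) 3-j factors differ between A and B.
A: triangle coeff Δ(4,2,4) = 1/13860; Σ_t [2,2]: t=2:+1/192 = 1/192; (3j)²=3/77 [(4 2 4; 0 2 -2)], sign=+1
B: triangle coeff Δ(4,2,4) = 1/13860; Σ_t [0,1]: t=0:+1/480 t=1:−1/720 = 1/1440; (3j)²=7/1980 [(4 2 4; 3 0 -3)], sign=-1
I_A²/I_B² = (3/77)/(7/1980) = 540/49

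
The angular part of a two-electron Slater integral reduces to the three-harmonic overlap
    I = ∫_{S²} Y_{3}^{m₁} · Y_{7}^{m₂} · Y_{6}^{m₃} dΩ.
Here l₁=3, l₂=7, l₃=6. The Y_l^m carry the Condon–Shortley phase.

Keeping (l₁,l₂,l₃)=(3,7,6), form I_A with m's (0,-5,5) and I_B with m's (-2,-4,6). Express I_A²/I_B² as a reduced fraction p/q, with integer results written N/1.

Same 3,7,6: normalisation and zero-m 3j drop out of the ratio.
A: Δ: 4! 2! 10! / 17! → 1/2042040; sum: t=1:−1/4354560 t=2:+1/14515200 = -1/6220800; 3j²(3 7 6; 0 -5 5) = Δ·Π!·Σ² = 77/4420  (sign +1)
B: Δ: 4! 2! 10! / 17! → 1/2042040; sum: t=3:−1/43545600 = -1/43545600; 3j²(3 7 6; -2 -4 6) = Δ·Π!·Σ² = 11/3094  (sign -1)
I_A²/I_B² = (77/4420)/(11/3094) = 49/10

49/10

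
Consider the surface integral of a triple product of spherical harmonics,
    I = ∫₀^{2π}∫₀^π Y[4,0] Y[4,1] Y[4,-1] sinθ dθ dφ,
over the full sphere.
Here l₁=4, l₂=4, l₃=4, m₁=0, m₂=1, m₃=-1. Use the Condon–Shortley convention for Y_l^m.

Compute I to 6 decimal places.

Checks pass: Σm=0; 12 even; l₃=4∈[0,8].
(2·4+1)(2·4+1)(2·4+1) = 729
Δ: 4! 4! 4! / 13! → 1/450450
sum: t=0:+1/13824 t=1:−1/216 t=2:+1/64 t=3:−1/216 t=4:+1/13824 = 5/768
3j²(4 4 4; 0 0 0) = Δ·Π!·Σ² = 18/1001  (sign +1)
sum: t=1:−1/864 t=2:+1/96 t=3:−1/144 t=4:+1/3456 = 1/384
3j²(4 4 4; 0 1 -1) = Δ·Π!·Σ² = 9/2002  (sign -1)
combine: 4πI² = 729·18/1001·9/2002 = 59049/1002001
take √, sign -1: I = -0.06848055

-0.068481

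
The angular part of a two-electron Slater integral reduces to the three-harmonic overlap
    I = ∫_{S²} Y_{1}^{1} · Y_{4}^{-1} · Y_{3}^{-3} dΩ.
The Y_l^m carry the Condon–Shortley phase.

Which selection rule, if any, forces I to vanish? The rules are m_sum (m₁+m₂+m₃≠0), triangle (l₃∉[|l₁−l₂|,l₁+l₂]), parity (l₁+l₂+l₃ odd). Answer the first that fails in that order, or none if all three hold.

m_sum

Σmᵢ = -3  ✗
l₃∈[|l₁−l₂|,l₁+l₂]=[3,5], have l₃=3
Σlᵢ = 8 ⇒ even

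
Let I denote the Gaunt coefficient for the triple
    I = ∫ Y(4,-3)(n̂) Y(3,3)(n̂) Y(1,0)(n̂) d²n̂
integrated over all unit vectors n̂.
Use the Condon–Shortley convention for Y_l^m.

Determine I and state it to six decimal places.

Rules hold: Σm=0, L=8 even, 1≤1≤7.
N = 9·7·3 = 189
Δ = 6!·2!·0!/9! = 1/252
Racah Σ t=3..3: t=3:−1/36 = -1/36
⇒ 3j(4 3 1; 0 0 0)² = 4/63, sgn +1
Racah Σ t=6..6: t=6:+1/720 = 1/720
⇒ 3j(4 3 1; -3 3 0)² = 1/36, sgn -1
4πI² = N·(3j₀)²·(3jₘ)² = 1/3
I = -1·√(0.333333/4π) = -0.16286750

-0.162868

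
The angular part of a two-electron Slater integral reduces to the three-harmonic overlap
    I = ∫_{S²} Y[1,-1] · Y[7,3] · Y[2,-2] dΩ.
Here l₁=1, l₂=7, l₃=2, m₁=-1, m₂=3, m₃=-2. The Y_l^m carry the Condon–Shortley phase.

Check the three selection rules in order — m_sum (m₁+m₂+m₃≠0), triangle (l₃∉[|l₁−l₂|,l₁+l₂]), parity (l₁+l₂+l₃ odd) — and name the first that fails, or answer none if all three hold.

triangle

azimuthal sum: -1 + 3 − 2 = 0  ✓
6 ≤ 2 ≤ 8 (triangle on l)  ✗
L = 1 + 7 + 2 = 10 (even)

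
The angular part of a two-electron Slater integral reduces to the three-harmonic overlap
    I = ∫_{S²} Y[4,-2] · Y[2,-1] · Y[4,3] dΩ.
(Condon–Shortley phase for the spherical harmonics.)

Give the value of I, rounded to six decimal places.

Checks pass: Σm=0; 10 even; l₃=4∈[2,6].
(2·4+1)(2·2+1)(2·4+1) = 405
Δ: 2! 6! 2! / 11! → 1/13860
sum: t=0:+1/192 t=1:−1/36 t=2:+1/192 = -5/288
3j²(4 2 4; 0 0 0) = Δ·Π!·Σ² = 20/693  (sign -1)
sum: t=0:+1/1440 t=1:−1/240 = -1/288
3j²(4 2 4; -2 -1 3) = Δ·Π!·Σ² = 5/132  (sign +1)
combine: 4πI² = 405·20/693·5/132 = 375/847
take √, sign -1: I = -0.18770204

-0.187702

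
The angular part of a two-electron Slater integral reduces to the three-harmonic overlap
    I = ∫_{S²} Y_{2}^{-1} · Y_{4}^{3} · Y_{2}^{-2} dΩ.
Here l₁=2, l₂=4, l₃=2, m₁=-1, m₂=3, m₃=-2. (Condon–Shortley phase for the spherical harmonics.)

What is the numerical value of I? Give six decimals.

m-sum 0 ✓  L=8 even ✓  2≤2≤6 ✓
Π(2lᵢ+1) = 5×9×5 = 225
triangle coeff Δ(2,4,2) = 1/630
Σ_t [2,2]: t=2:+1/16 = 1/16
(3j)²=2/35 [(2 4 2; 0 0 0)], sign=+1
Σ_t [3,3]: t=3:−1/144 = -1/144
(3j)²=1/18 [(2 4 2; -1 3 -2)], sign=-1
⇒ 4πI² = 5/7
I = (-1)√(5/7/(4π)) = -0.23841361

-0.238414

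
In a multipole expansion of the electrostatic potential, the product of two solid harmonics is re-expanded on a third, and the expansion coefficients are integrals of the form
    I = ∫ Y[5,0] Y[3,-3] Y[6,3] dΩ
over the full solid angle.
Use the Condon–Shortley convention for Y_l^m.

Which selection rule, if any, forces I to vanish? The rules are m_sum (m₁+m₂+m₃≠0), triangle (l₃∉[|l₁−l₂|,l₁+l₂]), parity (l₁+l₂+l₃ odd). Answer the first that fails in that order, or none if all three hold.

Σmᵢ = 0  ✓
l₃∈[|l₁−l₂|,l₁+l₂]=[2,8], have l₃=6  ✓
Σlᵢ = 14 ⇒ even  ✓

none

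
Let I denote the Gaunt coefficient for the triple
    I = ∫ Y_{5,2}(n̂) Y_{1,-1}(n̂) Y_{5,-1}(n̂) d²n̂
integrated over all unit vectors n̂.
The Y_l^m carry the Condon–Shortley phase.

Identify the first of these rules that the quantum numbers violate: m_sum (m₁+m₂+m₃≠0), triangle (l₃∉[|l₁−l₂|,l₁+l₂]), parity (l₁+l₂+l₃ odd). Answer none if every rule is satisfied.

Σmᵢ = 0  ✓
l₃∈[|l₁−l₂|,l₁+l₂]=[4,6], have l₃=5  ✓
Σlᵢ = 11 ⇒ odd  ✗

parity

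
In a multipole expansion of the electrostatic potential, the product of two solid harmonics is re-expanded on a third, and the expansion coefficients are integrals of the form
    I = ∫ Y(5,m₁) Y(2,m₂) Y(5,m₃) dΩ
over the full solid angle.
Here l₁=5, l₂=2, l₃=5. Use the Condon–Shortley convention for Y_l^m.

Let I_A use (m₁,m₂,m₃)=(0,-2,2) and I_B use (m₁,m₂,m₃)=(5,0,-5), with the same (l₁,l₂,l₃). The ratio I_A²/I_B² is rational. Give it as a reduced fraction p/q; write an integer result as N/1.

Same 5,2,5: normalisation and zero-m 3j drop out of the ratio.
A: Δ: 2! 8! 2! / 13! → 1/38610; sum: t=0:+1/2880 = 1/2880; 3j²(5 2 5; 0 -2 2) = Δ·Π!·Σ² = 14/429  (sign -1)
B: Δ: 2! 8! 2! / 13! → 1/38610; sum: t=0:+1/161280 = 1/161280; 3j²(5 2 5; 5 0 -5) = Δ·Π!·Σ² = 15/286  (sign +1)
I_A²/I_B² = (14/429)/(15/286) = 28/45

28/45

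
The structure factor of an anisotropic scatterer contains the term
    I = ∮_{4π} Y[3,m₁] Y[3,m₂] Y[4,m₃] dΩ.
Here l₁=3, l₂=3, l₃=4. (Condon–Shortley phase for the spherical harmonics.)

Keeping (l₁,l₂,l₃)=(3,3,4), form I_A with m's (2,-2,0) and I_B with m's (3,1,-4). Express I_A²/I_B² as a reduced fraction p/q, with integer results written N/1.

7/6

Shared (l₁,l₂,l₃)=(3,3,4): N and (l;000)² cancel in I_A²/I_B².
A: Δ = 2!·4!·4!/11! = 1/34650; Racah Σ t=0..1: t=0:+1/72 t=1:−1/576 = 7/576; ⇒ 3j(3 3 4; 2 -2 0)² = 7/198, sgn +1
B: Δ = 2!·4!·4!/11! = 1/34650; Racah Σ t=0..0: t=0:+1/1152 = 1/1152; ⇒ 3j(3 3 4; 3 1 -4)² = 1/33, sgn +1
I_A²/I_B² = (7/198)/(1/33) = 7/6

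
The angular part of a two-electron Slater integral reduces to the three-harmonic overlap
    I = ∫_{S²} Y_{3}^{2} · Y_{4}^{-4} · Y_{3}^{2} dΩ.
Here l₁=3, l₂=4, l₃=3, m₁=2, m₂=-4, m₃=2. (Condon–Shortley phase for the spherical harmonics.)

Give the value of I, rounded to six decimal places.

Rules hold: Σm=0, L=10 even, 1≤3≤7.
N = 7·9·7 = 441
Δ = 4!·2!·4!/11! = 1/34650
Racah Σ t=1..3: t=1:−1/72 t=2:+1/16 t=3:−1/72 = 5/144
⇒ 3j(3 4 3; 0 0 0)² = 2/77, sgn -1
Racah Σ t=0..0: t=0:+1/576 = 1/576
⇒ 3j(3 4 3; 2 -4 2)² = 5/99, sgn -1
4πI² = N·(3j₀)²·(3jₘ)² = 70/121
I = +1·√(0.578512/4π) = 0.21456131

0.214561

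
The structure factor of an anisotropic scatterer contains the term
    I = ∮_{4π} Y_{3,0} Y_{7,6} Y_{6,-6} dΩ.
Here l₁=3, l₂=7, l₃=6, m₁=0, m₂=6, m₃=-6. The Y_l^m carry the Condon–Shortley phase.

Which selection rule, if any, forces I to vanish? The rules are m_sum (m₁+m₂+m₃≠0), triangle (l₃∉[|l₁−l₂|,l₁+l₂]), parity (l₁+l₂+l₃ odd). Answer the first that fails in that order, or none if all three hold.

Σmᵢ = 0  ✓
l₃∈[|l₁−l₂|,l₁+l₂]=[4,10], have l₃=6  ✓
Σlᵢ = 16 ⇒ even  ✓

none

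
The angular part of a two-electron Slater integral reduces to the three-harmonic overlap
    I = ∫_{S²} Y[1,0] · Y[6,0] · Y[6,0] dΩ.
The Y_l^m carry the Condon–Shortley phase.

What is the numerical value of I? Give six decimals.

l₁+l₂+l₃=13 is odd: 3j(l;000)=0 ⇒ I=0

0.000000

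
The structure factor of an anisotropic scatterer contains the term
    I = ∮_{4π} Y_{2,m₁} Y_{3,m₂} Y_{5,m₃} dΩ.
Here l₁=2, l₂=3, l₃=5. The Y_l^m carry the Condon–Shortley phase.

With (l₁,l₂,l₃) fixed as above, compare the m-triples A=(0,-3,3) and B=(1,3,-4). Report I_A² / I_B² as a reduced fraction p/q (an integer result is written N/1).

1/3

Same 2,3,5: normalisation and zero-m 3j drop out of the ratio.
A: Δ: 0! 4! 6! / 11! → 1/2310; sum: t=0:+1/2880 = 1/2880; 3j²(2 3 5; 0 -3 3) = Δ·Π!·Σ² = 2/165  (sign +1)
B: Δ: 0! 4! 6! / 11! → 1/2310; sum: t=0:+1/4320 = 1/4320; 3j²(2 3 5; 1 3 -4) = Δ·Π!·Σ² = 2/55  (sign -1)
I_A²/I_B² = (2/165)/(2/55) = 1/3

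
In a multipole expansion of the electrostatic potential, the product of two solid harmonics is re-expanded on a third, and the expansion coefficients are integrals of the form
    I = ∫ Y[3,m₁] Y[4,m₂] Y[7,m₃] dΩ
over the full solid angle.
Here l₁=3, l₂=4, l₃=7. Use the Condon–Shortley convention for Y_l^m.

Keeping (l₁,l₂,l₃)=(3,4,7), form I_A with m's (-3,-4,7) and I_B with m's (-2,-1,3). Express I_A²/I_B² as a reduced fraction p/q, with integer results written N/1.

143/48

l's match ⇒ only the (l;m) 3-j factors differ between A and B.
A: triangle coeff Δ(3,4,7) = 1/45045; Σ_t [0,0]: t=0:+1/29030400 = 1/29030400; (3j)²=1/15 [(3 4 7; -3 -4 7)], sign=+1
B: triangle coeff Δ(3,4,7) = 1/45045; Σ_t [0,0]: t=0:+1/86400 = 1/86400; (3j)²=16/715 [(3 4 7; -2 -1 3)], sign=+1
I_A²/I_B² = (1/15)/(16/715) = 143/48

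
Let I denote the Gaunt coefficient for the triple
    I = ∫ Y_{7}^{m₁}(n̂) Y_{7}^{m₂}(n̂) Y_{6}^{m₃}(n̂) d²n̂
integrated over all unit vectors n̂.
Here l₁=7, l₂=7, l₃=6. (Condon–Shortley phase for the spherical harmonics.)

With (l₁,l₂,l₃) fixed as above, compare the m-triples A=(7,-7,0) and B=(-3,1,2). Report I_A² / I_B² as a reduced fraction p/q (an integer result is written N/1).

20449/1260

Shared (l₁,l₂,l₃)=(7,7,6): N and (l;000)² cancel in I_A²/I_B².
A: Δ = 8!·6!·6!/21! = 1/2444321880; Racah Σ t=0..0: t=0:+1/20901888000 = 1/20901888000; ⇒ 3j(7 7 6; 7 -7 0)² = 143/38760, sgn +1
B: Δ = 8!·6!·6!/21! = 1/2444321880; Racah Σ t=4..8: t=4:+1/19906560 t=5:−1/3110400 t=6:+1/3317760 t=7:−1/21772800 t=8:+1/1393459200 = -1/66355200; ⇒ 3j(7 7 6; -3 1 2)² = 21/92378, sgn -1
I_A²/I_B² = (143/38760)/(21/92378) = 20449/1260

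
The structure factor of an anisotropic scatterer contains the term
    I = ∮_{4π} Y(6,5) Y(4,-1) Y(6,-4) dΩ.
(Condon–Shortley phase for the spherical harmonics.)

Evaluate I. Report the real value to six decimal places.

0.047465

Checks pass: Σm=0; 16 even; l₃=6∈[2,10].
(2·6+1)(2·4+1)(2·6+1) = 1521
Δ: 4! 8! 4! / 17! → 1/15315300
sum: t=0:+1/829440 t=1:−1/25920 t=2:+1/9216 t=3:−1/25920 t=4:+1/829440 = 7/207360
3j²(6 4 6; 0 0 0) = Δ·Π!·Σ² = 28/2431  (sign +1)
sum: t=0:+1/725760 t=1:−1/967680 = 1/2903040
3j²(6 4 6; 5 -1 -4) = Δ·Π!·Σ² = 5/3094  (sign +1)
combine: 4πI² = 1521·28/2431·5/3094 = 90/3179
take √, sign +1: I = 0.04746473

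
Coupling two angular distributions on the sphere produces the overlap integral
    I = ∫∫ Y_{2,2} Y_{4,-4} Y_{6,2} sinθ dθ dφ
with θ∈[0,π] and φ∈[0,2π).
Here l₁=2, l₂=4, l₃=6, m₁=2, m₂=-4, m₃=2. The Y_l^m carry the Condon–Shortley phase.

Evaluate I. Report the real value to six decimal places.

Checks pass: Σm=0; 12 even; l₃=6∈[2,6].
(2·2+1)(2·4+1)(2·6+1) = 585
Δ: 0! 4! 8! / 13! → 1/6435
sum: t=0:+1/2304 = 1/2304
3j²(2 4 6; 0 0 0) = Δ·Π!·Σ² = 5/143  (sign +1)
sum: t=0:+1/967680 = 1/967680
3j²(2 4 6; 2 -4 2) = Δ·Π!·Σ² = 1/6435  (sign +1)
combine: 4πI² = 585·5/143·1/6435 = 5/1573
take √, sign +1: I = 0.01590434

0.015904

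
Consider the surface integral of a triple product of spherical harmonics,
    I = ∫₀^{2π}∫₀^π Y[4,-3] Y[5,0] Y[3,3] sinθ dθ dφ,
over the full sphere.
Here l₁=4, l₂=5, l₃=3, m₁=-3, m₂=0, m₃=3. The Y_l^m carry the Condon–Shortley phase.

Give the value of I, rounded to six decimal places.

-0.098140

Checks pass: Σm=0; 12 even; l₃=3∈[1,9].
(2·4+1)(2·5+1)(2·3+1) = 693
Δ: 6! 2! 4! / 13! → 1/180180
sum: t=2:+1/576 t=3:−1/144 t=4:+1/576 = -1/288
3j²(4 5 3; 0 0 0) = Δ·Π!·Σ² = 20/1001  (sign +1)
sum: t=5:−1/5760 = -1/5760
3j²(4 5 3; -3 0 3) = Δ·Π!·Σ² = 5/572  (sign -1)
combine: 4πI² = 693·20/1001·5/572 = 225/1859
take √, sign -1: I = -0.09814013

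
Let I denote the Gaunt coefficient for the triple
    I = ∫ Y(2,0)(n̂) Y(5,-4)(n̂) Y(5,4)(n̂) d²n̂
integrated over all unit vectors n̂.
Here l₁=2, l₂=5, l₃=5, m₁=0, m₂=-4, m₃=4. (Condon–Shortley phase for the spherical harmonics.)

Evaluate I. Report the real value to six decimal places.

-0.097044

Rules hold: Σm=0, L=12 even, 3≤5≤7.
N = 5·11·11 = 605
Δ = 2!·2!·8!/13! = 1/38610
Racah Σ t=0..2: t=0:+1/2880 t=1:−1/576 t=2:+1/2880 = -1/960
⇒ 3j(2 5 5; 0 0 0)² = 10/429, sgn +1
Racah Σ t=0..1: t=0:+1/20160 t=1:−1/40320 = 1/40320
⇒ 3j(2 5 5; 0 -4 4)² = 6/715, sgn -1
4πI² = N·(3j₀)²·(3jₘ)² = 20/169
I = -1·√(0.118343/4π) = -0.09704356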